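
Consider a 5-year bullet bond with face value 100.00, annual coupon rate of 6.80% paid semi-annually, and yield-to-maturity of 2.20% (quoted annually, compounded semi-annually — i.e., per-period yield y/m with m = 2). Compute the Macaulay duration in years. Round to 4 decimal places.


Coupon per period c = face * coupon_rate / m = 3.400000
Periods per year m = 2; per-period yield y/m = 0.011000
Number of cashflows N = 10
Cashflows (t years, CF_t, discount factor 1/(1+y/m)^(m*t), PV):
  t = 0.5000: CF_t = 3.400000, DF = 0.989120, PV = 3.363007
  t = 1.0000: CF_t = 3.400000, DF = 0.978358, PV = 3.326416
  t = 1.5000: CF_t = 3.400000, DF = 0.967713, PV = 3.290224
  t = 2.0000: CF_t = 3.400000, DF = 0.957184, PV = 3.254425
  t = 2.5000: CF_t = 3.400000, DF = 0.946769, PV = 3.219016
  t = 3.0000: CF_t = 3.400000, DF = 0.936468, PV = 3.183992
  t = 3.5000: CF_t = 3.400000, DF = 0.926279, PV = 3.149349
  t = 4.0000: CF_t = 3.400000, DF = 0.916201, PV = 3.115083
  t = 4.5000: CF_t = 3.400000, DF = 0.906232, PV = 3.081190
  t = 5.0000: CF_t = 103.400000, DF = 0.896372, PV = 92.684899
Price P = sum_t PV_t = 121.667603
Macaulay numerator sum_t t * PV_t:
  t * PV_t at t = 0.5000: 1.681503
  t * PV_t at t = 1.0000: 3.326416
  t * PV_t at t = 1.5000: 4.935336
  t * PV_t at t = 2.0000: 6.508850
  t * PV_t at t = 2.5000: 8.047540
  t * PV_t at t = 3.0000: 9.551976
  t * PV_t at t = 3.5000: 11.022722
  t * PV_t at t = 4.0000: 12.460333
  t * PV_t at t = 4.5000: 13.865356
  t * PV_t at t = 5.0000: 463.424497
Macaulay duration D = (sum_t t * PV_t) / P = 534.824531 / 121.667603 = 4.395784

Answer: Macaulay duration = 4.3958 years


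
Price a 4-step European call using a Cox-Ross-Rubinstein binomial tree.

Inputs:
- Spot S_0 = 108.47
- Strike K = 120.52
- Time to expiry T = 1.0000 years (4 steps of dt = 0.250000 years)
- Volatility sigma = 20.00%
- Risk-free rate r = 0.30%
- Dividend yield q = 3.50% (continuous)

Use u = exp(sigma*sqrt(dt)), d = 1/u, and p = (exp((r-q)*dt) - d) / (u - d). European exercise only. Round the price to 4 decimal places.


Answer: Price = V(0,0) = 3.6997

Derivation:
dt = T/N = 0.250000
u = exp(sigma*sqrt(dt)) = 1.105171; d = 1/u = 0.904837
p = (exp((r-q)*dt) - d) / (u - d) = 0.435247
Discount per step: exp(-r*dt) = 0.999250
Stock lattice S(k, i) with i counting down-moves:
  k=0: S(0,0) = 108.4700
  k=1: S(1,0) = 119.8779; S(1,1) = 98.1477
  k=2: S(2,0) = 132.4856; S(2,1) = 108.4700; S(2,2) = 88.8077
  k=3: S(3,0) = 146.4192; S(3,1) = 119.8779; S(3,2) = 98.1477; S(3,3) = 80.3566
  k=4: S(4,0) = 161.8182; S(4,1) = 132.4856; S(4,2) = 108.4700; S(4,3) = 88.8077; S(4,4) = 72.7096
Terminal payoffs V(N, i) = max(S_T - K, 0):
  V(4,0) = 41.298225; V(4,1) = 11.965557; V(4,2) = 0.000000; V(4,3) = 0.000000; V(4,4) = 0.000000
Backward induction: V(k, i) = exp(-r*dt) * [p * V(k+1, i) + (1-p) * V(k+1, i+1)].
  V(3,0) = exp(-r*dt) * [p*41.298225 + (1-p)*11.965557] = 24.713962
  V(3,1) = exp(-r*dt) * [p*11.965557 + (1-p)*0.000000] = 5.204065
  V(3,2) = exp(-r*dt) * [p*0.000000 + (1-p)*0.000000] = 0.000000
  V(3,3) = exp(-r*dt) * [p*0.000000 + (1-p)*0.000000] = 0.000000
  V(2,0) = exp(-r*dt) * [p*24.713962 + (1-p)*5.204065] = 13.685415
  V(2,1) = exp(-r*dt) * [p*5.204065 + (1-p)*0.000000] = 2.263354
  V(2,2) = exp(-r*dt) * [p*0.000000 + (1-p)*0.000000] = 0.000000
  V(1,0) = exp(-r*dt) * [p*13.685415 + (1-p)*2.263354] = 7.229345
  V(1,1) = exp(-r*dt) * [p*2.263354 + (1-p)*0.000000] = 0.984379
  V(0,0) = exp(-r*dt) * [p*7.229345 + (1-p)*0.984379] = 3.699704


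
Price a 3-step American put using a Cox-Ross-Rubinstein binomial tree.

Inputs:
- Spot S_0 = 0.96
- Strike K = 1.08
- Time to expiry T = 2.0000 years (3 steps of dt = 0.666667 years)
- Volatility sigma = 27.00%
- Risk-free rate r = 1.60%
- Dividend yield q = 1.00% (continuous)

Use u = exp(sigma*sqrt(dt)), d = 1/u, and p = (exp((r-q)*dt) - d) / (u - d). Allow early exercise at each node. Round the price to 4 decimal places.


dt = T/N = 0.666667
u = exp(sigma*sqrt(dt)) = 1.246643; d = 1/u = 0.802154
p = (exp((r-q)*dt) - d) / (u - d) = 0.454126
Discount per step: exp(-r*dt) = 0.989390
Stock lattice S(k, i) with i counting down-moves:
  k=0: S(0,0) = 0.9600
  k=1: S(1,0) = 1.1968; S(1,1) = 0.7701
  k=2: S(2,0) = 1.4920; S(2,1) = 0.9600; S(2,2) = 0.6177
  k=3: S(3,0) = 1.8599; S(3,1) = 1.1968; S(3,2) = 0.7701; S(3,3) = 0.4955
Terminal payoffs V(N, i) = max(K - S_T, 0):
  V(3,0) = 0.000000; V(3,1) = 0.000000; V(3,2) = 0.309932; V(3,3) = 0.584498
Backward induction: V(k, i) = exp(-r*dt) * [p * V(k+1, i) + (1-p) * V(k+1, i+1)]; then take max(V_cont, immediate exercise) for American.
  V(2,0) = exp(-r*dt) * [p*0.000000 + (1-p)*0.000000] = 0.000000; exercise = 0.000000; V(2,0) = max -> 0.000000
  V(2,1) = exp(-r*dt) * [p*0.000000 + (1-p)*0.309932] = 0.167389; exercise = 0.120000; V(2,1) = max -> 0.167389
  V(2,2) = exp(-r*dt) * [p*0.309932 + (1-p)*0.584498] = 0.454932; exercise = 0.462286; V(2,2) = max -> 0.462286
  V(1,0) = exp(-r*dt) * [p*0.000000 + (1-p)*0.167389] = 0.090404; exercise = 0.000000; V(1,0) = max -> 0.090404
  V(1,1) = exp(-r*dt) * [p*0.167389 + (1-p)*0.462286] = 0.324882; exercise = 0.309932; V(1,1) = max -> 0.324882
  V(0,0) = exp(-r*dt) * [p*0.090404 + (1-p)*0.324882] = 0.216082; exercise = 0.120000; V(0,0) = max -> 0.216082

Answer: Price = V(0,0) = 0.2161


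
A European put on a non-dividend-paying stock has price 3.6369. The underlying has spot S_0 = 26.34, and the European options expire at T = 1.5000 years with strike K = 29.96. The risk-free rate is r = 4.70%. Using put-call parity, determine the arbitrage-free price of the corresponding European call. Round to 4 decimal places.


Put-call parity: C - P = S_0 * exp(-qT) - K * exp(-rT).
S_0 * exp(-qT) = 26.3400 * 1.00000000 = 26.34000000
K * exp(-rT) = 29.9600 * 0.93192774 = 27.92055508
C = P + S*exp(-qT) - K*exp(-rT)
C = 3.6369 + 26.34000000 - 27.92055508 = 2.0563

Answer: Call price = 2.0563


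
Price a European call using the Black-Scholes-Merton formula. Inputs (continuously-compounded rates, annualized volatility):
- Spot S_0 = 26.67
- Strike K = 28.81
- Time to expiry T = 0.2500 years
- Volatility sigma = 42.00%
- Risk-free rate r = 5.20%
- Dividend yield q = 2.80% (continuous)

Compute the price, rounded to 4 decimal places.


d1 = (ln(S/K) + (r - q + 0.5*sigma^2) * T) / (sigma * sqrt(T)) = -0.23396767
d2 = d1 - sigma * sqrt(T) = -0.44396767
exp(-rT) = 0.98708414; exp(-qT) = 0.99302444
C = S_0 * exp(-qT) * N(d1) - K * exp(-rT) * N(d2)
N(d1) = 0.40750504; N(d2) = 0.32853298
C = 26.6700 * 0.99302444 * 0.40750504 - 28.8100 * 0.98708414 * 0.32853298 = 1.4496

Answer: Price = 1.4496


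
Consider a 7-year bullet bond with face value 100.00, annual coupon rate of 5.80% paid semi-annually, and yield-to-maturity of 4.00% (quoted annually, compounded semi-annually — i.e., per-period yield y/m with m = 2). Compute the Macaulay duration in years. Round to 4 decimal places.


Answer: Macaulay duration = 5.9202 years

Derivation:
Coupon per period c = face * coupon_rate / m = 2.900000
Periods per year m = 2; per-period yield y/m = 0.020000
Number of cashflows N = 14
Cashflows (t years, CF_t, discount factor 1/(1+y/m)^(m*t), PV):
  t = 0.5000: CF_t = 2.900000, DF = 0.980392, PV = 2.843137
  t = 1.0000: CF_t = 2.900000, DF = 0.961169, PV = 2.787389
  t = 1.5000: CF_t = 2.900000, DF = 0.942322, PV = 2.732735
  t = 2.0000: CF_t = 2.900000, DF = 0.923845, PV = 2.679152
  t = 2.5000: CF_t = 2.900000, DF = 0.905731, PV = 2.626619
  t = 3.0000: CF_t = 2.900000, DF = 0.887971, PV = 2.575117
  t = 3.5000: CF_t = 2.900000, DF = 0.870560, PV = 2.524625
  t = 4.0000: CF_t = 2.900000, DF = 0.853490, PV = 2.475122
  t = 4.5000: CF_t = 2.900000, DF = 0.836755, PV = 2.426590
  t = 5.0000: CF_t = 2.900000, DF = 0.820348, PV = 2.379010
  t = 5.5000: CF_t = 2.900000, DF = 0.804263, PV = 2.332363
  t = 6.0000: CF_t = 2.900000, DF = 0.788493, PV = 2.286630
  t = 6.5000: CF_t = 2.900000, DF = 0.773033, PV = 2.241794
  t = 7.0000: CF_t = 102.900000, DF = 0.757875, PV = 77.985340
Price P = sum_t PV_t = 110.895624
Macaulay numerator sum_t t * PV_t:
  t * PV_t at t = 0.5000: 1.421569
  t * PV_t at t = 1.0000: 2.787389
  t * PV_t at t = 1.5000: 4.099102
  t * PV_t at t = 2.0000: 5.358303
  t * PV_t at t = 2.5000: 6.566548
  t * PV_t at t = 3.0000: 7.725351
  t * PV_t at t = 3.5000: 8.836186
  t * PV_t at t = 4.0000: 9.900488
  t * PV_t at t = 4.5000: 10.919656
  t * PV_t at t = 5.0000: 11.895050
  t * PV_t at t = 5.5000: 12.827995
  t * PV_t at t = 6.0000: 13.719781
  t * PV_t at t = 6.5000: 14.571663
  t * PV_t at t = 7.0000: 545.897380
Macaulay duration D = (sum_t t * PV_t) / P = 656.526464 / 110.895624 = 5.920220


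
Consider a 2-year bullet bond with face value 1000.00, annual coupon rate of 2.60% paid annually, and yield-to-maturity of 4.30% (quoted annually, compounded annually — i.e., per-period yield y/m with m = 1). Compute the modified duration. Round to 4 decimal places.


Answer: Modified duration = 1.8929

Derivation:
Coupon per period c = face * coupon_rate / m = 26.000000
Periods per year m = 1; per-period yield y/m = 0.043000
Number of cashflows N = 2
Cashflows (t years, CF_t, discount factor 1/(1+y/m)^(m*t), PV):
  t = 1.0000: CF_t = 26.000000, DF = 0.958773, PV = 24.928092
  t = 2.0000: CF_t = 1026.000000, DF = 0.919245, PV = 943.145602
Price P = sum_t PV_t = 968.073694
First compute Macaulay numerator sum_t t * PV_t:
  t * PV_t at t = 1.0000: 24.928092
  t * PV_t at t = 2.0000: 1886.291204
Macaulay duration D = 1911.219296 / 968.073694 = 1.974250
Modified duration = D / (1 + y/m) = 1.974250 / (1 + 0.043000) = 1.892857


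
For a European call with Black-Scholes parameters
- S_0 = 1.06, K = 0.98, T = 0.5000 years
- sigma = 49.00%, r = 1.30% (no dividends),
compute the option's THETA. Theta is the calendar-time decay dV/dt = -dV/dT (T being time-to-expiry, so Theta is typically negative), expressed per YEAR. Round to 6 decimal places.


Answer: Theta = -0.140928

Derivation:
d1 = 0.4184820001; d2 = 0.0719996773
phi(d1) = 0.3654952026; exp(-qT) = 1.0000000000; exp(-rT) = 0.9935210793
Theta = -S*exp(-qT)*phi(d1)*sigma/(2*sqrt(T)) - r*K*exp(-rT)*N(d2) + q*S*exp(-qT)*N(d1)
N(d1) = 0.6622026279; N(d2) = 0.5286989177; sqrt(T) = 0.7071067812
Term 1 = -1.0600 * 1.0000000000 * 0.3654952026 * 0.4900 / (2 * 0.7071067812) = -0.1342358844
Term 2 = -0.0130 * 0.9800 * 0.9935210793 * 0.5286989177 = -0.0066919846
Term 3 = 0 (no dividend yield, q = 0)
Theta = -0.1342358844 + (-0.0066919846) + (0.0000000000) = -0.140928


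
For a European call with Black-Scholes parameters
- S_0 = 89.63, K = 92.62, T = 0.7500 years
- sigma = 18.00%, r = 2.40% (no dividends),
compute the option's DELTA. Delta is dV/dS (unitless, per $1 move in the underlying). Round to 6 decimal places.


d1 = -0.0170960836; d2 = -0.1729806563
phi(d1) = 0.3988839840; exp(-qT) = 1.0000000000; exp(-rT) = 0.9821610324
N(d1) = 0.4931799817
Delta = exp(-qT) * N(d1) = 1.0000000000 * 0.4931799817 = 0.493180

Answer: Delta = 0.493180


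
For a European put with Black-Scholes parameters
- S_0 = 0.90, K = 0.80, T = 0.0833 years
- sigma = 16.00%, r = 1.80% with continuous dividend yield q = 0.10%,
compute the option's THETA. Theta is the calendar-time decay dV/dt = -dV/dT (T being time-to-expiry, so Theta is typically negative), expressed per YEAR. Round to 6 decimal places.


Answer: Theta = -0.003279

Derivation:
d1 = 2.6043426835; d2 = 2.5581639005
phi(d1) = 0.0134303402; exp(-qT) = 0.9999167035; exp(-rT) = 0.9985017235
Theta = -S*exp(-qT)*phi(d1)*sigma/(2*sqrt(T)) + r*K*exp(-rT)*N(-d2) - q*S*exp(-qT)*N(-d1)
N(-d1) = 0.0046025334; N(-d2) = 0.0052613242; sqrt(T) = 0.2886173938
Term 1 = -0.9000 * 0.9999167035 * 0.0134303402 * 0.1600 / (2 * 0.2886173938) = -0.0033501236
Term 2 = 0.0180 * 0.8000 * 0.9985017235 * 0.0052613242 = 0.0000756496
Term 3 = -0.0010 * 0.9000 * 0.9999167035 * 0.0046025334 = -0.0000041419
Theta = -0.0033501236 + (0.0000756496) + (-0.0000041419) = -0.003279


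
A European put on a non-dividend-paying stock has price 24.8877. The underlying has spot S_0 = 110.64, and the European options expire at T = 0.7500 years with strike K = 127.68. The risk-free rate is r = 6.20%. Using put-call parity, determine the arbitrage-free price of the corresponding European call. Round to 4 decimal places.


Answer: Call price = 13.6489

Derivation:
Put-call parity: C - P = S_0 * exp(-qT) - K * exp(-rT).
S_0 * exp(-qT) = 110.6400 * 1.00000000 = 110.64000000
K * exp(-rT) = 127.6800 * 0.95456456 = 121.87880309
C = P + S*exp(-qT) - K*exp(-rT)
C = 24.8877 + 110.64000000 - 121.87880309 = 13.6489


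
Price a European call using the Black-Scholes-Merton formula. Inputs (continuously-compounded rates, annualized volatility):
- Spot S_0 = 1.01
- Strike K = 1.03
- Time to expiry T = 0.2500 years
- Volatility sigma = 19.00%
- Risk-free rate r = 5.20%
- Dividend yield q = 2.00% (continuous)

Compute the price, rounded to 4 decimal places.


Answer: Price = 0.0327

Derivation:
d1 = (ln(S/K) + (r - q + 0.5*sigma^2) * T) / (sigma * sqrt(T)) = -0.07469444
d2 = d1 - sigma * sqrt(T) = -0.16969444
exp(-rT) = 0.98708414; exp(-qT) = 0.99501248
C = S_0 * exp(-qT) * N(d1) - K * exp(-rT) * N(d2)
N(d1) = 0.47022892; N(d2) = 0.43262523
C = 1.0100 * 0.99501248 * 0.47022892 - 1.0300 * 0.98708414 * 0.43262523 = 0.0327


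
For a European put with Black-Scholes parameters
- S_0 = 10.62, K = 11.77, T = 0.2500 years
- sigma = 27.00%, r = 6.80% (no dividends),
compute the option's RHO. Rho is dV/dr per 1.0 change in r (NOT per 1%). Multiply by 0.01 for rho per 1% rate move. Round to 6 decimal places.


d1 = -0.5681659664; d2 = -0.7031659664
phi(d1) = 0.3394784479; exp(-qT) = 1.0000000000; exp(-rT) = 0.9831436846
N(-d2) = 0.7590238369
Rho = -K*T*exp(-rT)*N(-d2) = -11.7700 * 0.2500 * 0.9831436846 * 0.7590238369 = -2.195780

Answer: Rho = -2.195780


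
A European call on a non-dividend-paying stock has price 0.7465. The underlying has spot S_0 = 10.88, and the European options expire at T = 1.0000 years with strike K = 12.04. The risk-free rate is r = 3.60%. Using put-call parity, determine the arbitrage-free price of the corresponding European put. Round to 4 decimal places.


Put-call parity: C - P = S_0 * exp(-qT) - K * exp(-rT).
S_0 * exp(-qT) = 10.8800 * 1.00000000 = 10.88000000
K * exp(-rT) = 12.0400 * 0.96464029 = 11.61426913
P = C - S*exp(-qT) + K*exp(-rT)
P = 0.7465 - 10.88000000 + 11.61426913 = 1.4808

Answer: Put price = 1.4808


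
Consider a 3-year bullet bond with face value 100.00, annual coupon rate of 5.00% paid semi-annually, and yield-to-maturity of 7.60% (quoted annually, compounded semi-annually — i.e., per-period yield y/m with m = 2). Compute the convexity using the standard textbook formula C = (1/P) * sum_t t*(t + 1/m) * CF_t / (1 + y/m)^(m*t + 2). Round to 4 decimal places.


Coupon per period c = face * coupon_rate / m = 2.500000
Periods per year m = 2; per-period yield y/m = 0.038000
Number of cashflows N = 6
Cashflows (t years, CF_t, discount factor 1/(1+y/m)^(m*t), PV):
  t = 0.5000: CF_t = 2.500000, DF = 0.963391, PV = 2.408478
  t = 1.0000: CF_t = 2.500000, DF = 0.928122, PV = 2.320306
  t = 1.5000: CF_t = 2.500000, DF = 0.894145, PV = 2.235362
  t = 2.0000: CF_t = 2.500000, DF = 0.861411, PV = 2.153528
  t = 2.5000: CF_t = 2.500000, DF = 0.829876, PV = 2.074690
  t = 3.0000: CF_t = 102.500000, DF = 0.799495, PV = 81.948261
Price P = sum_t PV_t = 93.140626
Convexity numerator sum_t t*(t + 1/m) * CF_t / (1+y/m)^(m*t + 2):
  t = 0.5000: term = 1.117681
  t = 1.0000: term = 3.230293
  t = 1.5000: term = 6.224070
  t = 2.0000: term = 9.993690
  t = 2.5000: term = 14.441749
  t = 3.0000: term = 798.609250
Convexity = (1/P) * sum = 833.616734 / 93.140626 = 8.950087

Answer: Convexity = 8.9501


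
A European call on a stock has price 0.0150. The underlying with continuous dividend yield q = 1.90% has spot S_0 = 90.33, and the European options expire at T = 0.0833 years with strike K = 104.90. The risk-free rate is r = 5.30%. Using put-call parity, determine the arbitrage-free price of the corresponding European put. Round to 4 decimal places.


Put-call parity: C - P = S_0 * exp(-qT) - K * exp(-rT).
S_0 * exp(-qT) = 90.3300 * 0.99841855 = 90.18714778
K * exp(-rT) = 104.9000 * 0.99559483 = 104.43789781
P = C - S*exp(-qT) + K*exp(-rT)
P = 0.0150 - 90.18714778 + 104.43789781 = 14.2658

Answer: Put price = 14.2658


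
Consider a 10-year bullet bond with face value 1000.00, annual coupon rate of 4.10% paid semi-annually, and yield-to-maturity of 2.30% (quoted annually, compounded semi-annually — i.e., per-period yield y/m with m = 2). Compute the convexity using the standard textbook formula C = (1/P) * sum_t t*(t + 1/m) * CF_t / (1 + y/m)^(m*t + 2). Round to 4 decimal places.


Coupon per period c = face * coupon_rate / m = 20.500000
Periods per year m = 2; per-period yield y/m = 0.011500
Number of cashflows N = 20
Cashflows (t years, CF_t, discount factor 1/(1+y/m)^(m*t), PV):
  t = 0.5000: CF_t = 20.500000, DF = 0.988631, PV = 20.266930
  t = 1.0000: CF_t = 20.500000, DF = 0.977391, PV = 20.036510
  t = 1.5000: CF_t = 20.500000, DF = 0.966279, PV = 19.808710
  t = 2.0000: CF_t = 20.500000, DF = 0.955293, PV = 19.583500
  t = 2.5000: CF_t = 20.500000, DF = 0.944432, PV = 19.360850
  t = 3.0000: CF_t = 20.500000, DF = 0.933694, PV = 19.140732
  t = 3.5000: CF_t = 20.500000, DF = 0.923079, PV = 18.923116
  t = 4.0000: CF_t = 20.500000, DF = 0.912584, PV = 18.707974
  t = 4.5000: CF_t = 20.500000, DF = 0.902209, PV = 18.495279
  t = 5.0000: CF_t = 20.500000, DF = 0.891951, PV = 18.285001
  t = 5.5000: CF_t = 20.500000, DF = 0.881810, PV = 18.077114
  t = 6.0000: CF_t = 20.500000, DF = 0.871785, PV = 17.871591
  t = 6.5000: CF_t = 20.500000, DF = 0.861873, PV = 17.668404
  t = 7.0000: CF_t = 20.500000, DF = 0.852075, PV = 17.467528
  t = 7.5000: CF_t = 20.500000, DF = 0.842387, PV = 17.268935
  t = 8.0000: CF_t = 20.500000, DF = 0.832810, PV = 17.072600
  t = 8.5000: CF_t = 20.500000, DF = 0.823341, PV = 16.878497
  t = 9.0000: CF_t = 20.500000, DF = 0.813981, PV = 16.686601
  t = 9.5000: CF_t = 20.500000, DF = 0.804726, PV = 16.496887
  t = 10.0000: CF_t = 1020.500000, DF = 0.795577, PV = 811.886401
Price P = sum_t PV_t = 1159.983162
Convexity numerator sum_t t*(t + 1/m) * CF_t / (1+y/m)^(m*t + 2):
  t = 0.5000: term = 9.904355
  t = 1.0000: term = 29.375250
  t = 1.5000: term = 58.082551
  t = 2.0000: term = 95.703659
  t = 2.5000: term = 141.923370
  t = 3.0000: term = 196.433730
  t = 3.5000: term = 258.933900
  t = 4.0000: term = 329.130019
  t = 4.5000: term = 406.735071
  t = 5.0000: term = 491.468751
  t = 5.5000: term = 583.057342
  t = 6.0000: term = 681.233582
  t = 6.5000: term = 785.736542
  t = 7.0000: term = 896.311504
  t = 7.5000: term = 1012.709842
  t = 8.0000: term = 1134.688898
  t = 8.5000: term = 1262.011874
  t = 9.0000: term = 1394.447711
  t = 9.5000: term = 1531.770979
  t = 10.0000: term = 83320.677333
Convexity = (1/P) * sum = 94620.336264 / 1159.983162 = 81.570439

Answer: Convexity = 81.5704


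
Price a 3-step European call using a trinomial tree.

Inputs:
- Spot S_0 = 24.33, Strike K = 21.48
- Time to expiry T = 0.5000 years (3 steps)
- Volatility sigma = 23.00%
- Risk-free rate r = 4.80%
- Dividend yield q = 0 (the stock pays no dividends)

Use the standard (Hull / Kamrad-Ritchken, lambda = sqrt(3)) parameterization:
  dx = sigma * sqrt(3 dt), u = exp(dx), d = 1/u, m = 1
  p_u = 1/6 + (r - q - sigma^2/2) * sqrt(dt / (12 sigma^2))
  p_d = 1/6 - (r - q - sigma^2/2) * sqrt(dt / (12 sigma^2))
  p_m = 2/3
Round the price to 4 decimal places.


Answer: Price = V(0,0) = 3.7402

Derivation:
dt = T/N = 0.166667; dx = sigma*sqrt(3*dt) = 0.162635
u = exp(dx) = 1.176607; d = 1/u = 0.849902
p_u = 0.177709, p_m = 0.666667, p_d = 0.155625
Discount per step: exp(-r*dt) = 0.992032
Stock lattice S(k, j) with j the centered position index:
  k=0: S(0,+0) = 24.3300
  k=1: S(1,-1) = 20.6781; S(1,+0) = 24.3300; S(1,+1) = 28.6268
  k=2: S(2,-2) = 17.5744; S(2,-1) = 20.6781; S(2,+0) = 24.3300; S(2,+1) = 28.6268; S(2,+2) = 33.6825
  k=3: S(3,-3) = 14.9365; S(3,-2) = 17.5744; S(3,-1) = 20.6781; S(3,+0) = 24.3300; S(3,+1) = 28.6268; S(3,+2) = 33.6825; S(3,+3) = 39.6311
Terminal payoffs V(N, j) = max(S_T - K, 0):
  V(3,-3) = 0.000000; V(3,-2) = 0.000000; V(3,-1) = 0.000000; V(3,+0) = 2.850000; V(3,+1) = 7.146839; V(3,+2) = 12.202529; V(3,+3) = 18.151087
Backward induction: V(k, j) = exp(-r*dt) * [p_u * V(k+1, j+1) + p_m * V(k+1, j) + p_d * V(k+1, j-1)]
  V(2,-2) = exp(-r*dt) * [p_u*0.000000 + p_m*0.000000 + p_d*0.000000] = 0.000000
  V(2,-1) = exp(-r*dt) * [p_u*2.850000 + p_m*0.000000 + p_d*0.000000] = 0.502434
  V(2,+0) = exp(-r*dt) * [p_u*7.146839 + p_m*2.850000 + p_d*0.000000] = 3.144797
  V(2,+1) = exp(-r*dt) * [p_u*12.202529 + p_m*7.146839 + p_d*2.850000] = 7.317809
  V(2,+2) = exp(-r*dt) * [p_u*18.151087 + p_m*12.202529 + p_d*7.146839] = 12.373466
  V(1,-1) = exp(-r*dt) * [p_u*3.144797 + p_m*0.502434 + p_d*0.000000] = 0.886692
  V(1,+0) = exp(-r*dt) * [p_u*7.317809 + p_m*3.144797 + p_d*0.502434] = 3.447471
  V(1,+1) = exp(-r*dt) * [p_u*12.373466 + p_m*7.317809 + p_d*3.144797] = 7.506528
  V(0,+0) = exp(-r*dt) * [p_u*7.506528 + p_m*3.447471 + p_d*0.886692] = 3.740239


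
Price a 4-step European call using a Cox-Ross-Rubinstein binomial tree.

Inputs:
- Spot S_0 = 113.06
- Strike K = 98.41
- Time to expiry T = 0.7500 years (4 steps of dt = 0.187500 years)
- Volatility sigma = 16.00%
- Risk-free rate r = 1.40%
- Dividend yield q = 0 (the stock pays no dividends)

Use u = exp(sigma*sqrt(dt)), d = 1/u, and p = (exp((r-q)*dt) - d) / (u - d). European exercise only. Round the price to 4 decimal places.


Answer: Price = V(0,0) = 16.4540

Derivation:
dt = T/N = 0.187500
u = exp(sigma*sqrt(dt)) = 1.071738; d = 1/u = 0.933063
p = (exp((r-q)*dt) - d) / (u - d) = 0.501640
Discount per step: exp(-r*dt) = 0.997378
Stock lattice S(k, i) with i counting down-moves:
  k=0: S(0,0) = 113.0600
  k=1: S(1,0) = 121.1707; S(1,1) = 105.4922
  k=2: S(2,0) = 129.8633; S(2,1) = 113.0600; S(2,2) = 98.4309
  k=3: S(3,0) = 139.1795; S(3,1) = 121.1707; S(3,2) = 105.4922; S(3,3) = 91.8423
  k=4: S(4,0) = 149.1641; S(4,1) = 129.8633; S(4,2) = 113.0600; S(4,3) = 98.4309; S(4,4) = 85.6947
Terminal payoffs V(N, i) = max(S_T - K, 0):
  V(4,0) = 50.754061; V(4,1) = 31.453346; V(4,2) = 14.650000; V(4,3) = 0.020881; V(4,4) = 0.000000
Backward induction: V(k, i) = exp(-r*dt) * [p * V(k+1, i) + (1-p) * V(k+1, i+1)].
  V(3,0) = exp(-r*dt) * [p*50.754061 + (1-p)*31.453346] = 41.027527
  V(3,1) = exp(-r*dt) * [p*31.453346 + (1-p)*14.650000] = 23.018735
  V(3,2) = exp(-r*dt) * [p*14.650000 + (1-p)*0.020881] = 7.340146
  V(3,3) = exp(-r*dt) * [p*0.020881 + (1-p)*0.000000] = 0.010447
  V(2,0) = exp(-r*dt) * [p*41.027527 + (1-p)*23.018735] = 31.968645
  V(2,1) = exp(-r*dt) * [p*23.018735 + (1-p)*7.340146] = 15.165299
  V(2,2) = exp(-r*dt) * [p*7.340146 + (1-p)*0.010447] = 3.677654
  V(1,0) = exp(-r*dt) * [p*31.968645 + (1-p)*15.165299] = 23.532682
  V(1,1) = exp(-r*dt) * [p*15.165299 + (1-p)*3.677654] = 9.415573
  V(0,0) = exp(-r*dt) * [p*23.532682 + (1-p)*9.415573] = 16.454037


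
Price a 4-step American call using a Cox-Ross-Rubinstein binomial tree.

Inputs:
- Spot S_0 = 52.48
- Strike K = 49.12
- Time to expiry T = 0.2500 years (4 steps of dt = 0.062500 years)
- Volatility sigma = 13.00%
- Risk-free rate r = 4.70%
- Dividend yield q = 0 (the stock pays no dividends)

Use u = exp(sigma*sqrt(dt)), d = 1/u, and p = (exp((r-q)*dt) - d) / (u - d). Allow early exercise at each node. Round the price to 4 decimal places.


dt = T/N = 0.062500
u = exp(sigma*sqrt(dt)) = 1.033034; d = 1/u = 0.968022
p = (exp((r-q)*dt) - d) / (u - d) = 0.537126
Discount per step: exp(-r*dt) = 0.997067
Stock lattice S(k, i) with i counting down-moves:
  k=0: S(0,0) = 52.4800
  k=1: S(1,0) = 54.2136; S(1,1) = 50.8018
  k=2: S(2,0) = 56.0045; S(2,1) = 52.4800; S(2,2) = 49.1773
  k=3: S(3,0) = 57.8546; S(3,1) = 54.2136; S(3,2) = 50.8018; S(3,3) = 47.6047
  k=4: S(4,0) = 59.7657; S(4,1) = 56.0045; S(4,2) = 52.4800; S(4,3) = 49.1773; S(4,4) = 46.0824
Terminal payoffs V(N, i) = max(S_T - K, 0):
  V(4,0) = 10.645714; V(4,1) = 6.884506; V(4,2) = 3.360000; V(4,3) = 0.057300; V(4,4) = 0.000000
Backward induction: V(k, i) = exp(-r*dt) * [p * V(k+1, i) + (1-p) * V(k+1, i+1)]; then take max(V_cont, immediate exercise) for American.
  V(3,0) = exp(-r*dt) * [p*10.645714 + (1-p)*6.884506] = 8.878631; exercise = 8.734552; V(3,0) = max -> 8.878631
  V(3,1) = exp(-r*dt) * [p*6.884506 + (1-p)*3.360000] = 5.237697; exercise = 5.093619; V(3,1) = max -> 5.237697
  V(3,2) = exp(-r*dt) * [p*3.360000 + (1-p)*0.057300] = 1.825896; exercise = 1.681818; V(3,2) = max -> 1.825896
  V(3,3) = exp(-r*dt) * [p*0.057300 + (1-p)*0.000000] = 0.030687; exercise = 0.000000; V(3,3) = max -> 0.030687
  V(2,0) = exp(-r*dt) * [p*8.878631 + (1-p)*5.237697] = 7.172240; exercise = 6.884506; V(2,0) = max -> 7.172240
  V(2,1) = exp(-r*dt) * [p*5.237697 + (1-p)*1.825896] = 3.647734; exercise = 3.360000; V(2,1) = max -> 3.647734
  V(2,2) = exp(-r*dt) * [p*1.825896 + (1-p)*0.030687] = 0.992023; exercise = 0.057300; V(2,2) = max -> 0.992023
  V(1,0) = exp(-r*dt) * [p*7.172240 + (1-p)*3.647734] = 5.524587; exercise = 5.093619; V(1,0) = max -> 5.524587
  V(1,1) = exp(-r*dt) * [p*3.647734 + (1-p)*0.992023] = 2.411382; exercise = 1.681818; V(1,1) = max -> 2.411382
  V(0,0) = exp(-r*dt) * [p*5.524587 + (1-p)*2.411382] = 4.071589; exercise = 3.360000; V(0,0) = max -> 4.071589

Answer: Price = V(0,0) = 4.0716


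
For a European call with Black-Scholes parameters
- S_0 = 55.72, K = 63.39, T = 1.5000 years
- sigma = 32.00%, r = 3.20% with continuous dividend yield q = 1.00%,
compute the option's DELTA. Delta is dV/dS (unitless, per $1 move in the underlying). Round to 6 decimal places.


d1 = -0.0489055206; d2 = -0.4408238795
phi(d1) = 0.3984654805; exp(-qT) = 0.9851119396; exp(-rT) = 0.9531337871
N(d1) = 0.4804972947
Delta = exp(-qT) * N(d1) = 0.9851119396 * 0.4804972947 = 0.473344

Answer: Delta = 0.473344


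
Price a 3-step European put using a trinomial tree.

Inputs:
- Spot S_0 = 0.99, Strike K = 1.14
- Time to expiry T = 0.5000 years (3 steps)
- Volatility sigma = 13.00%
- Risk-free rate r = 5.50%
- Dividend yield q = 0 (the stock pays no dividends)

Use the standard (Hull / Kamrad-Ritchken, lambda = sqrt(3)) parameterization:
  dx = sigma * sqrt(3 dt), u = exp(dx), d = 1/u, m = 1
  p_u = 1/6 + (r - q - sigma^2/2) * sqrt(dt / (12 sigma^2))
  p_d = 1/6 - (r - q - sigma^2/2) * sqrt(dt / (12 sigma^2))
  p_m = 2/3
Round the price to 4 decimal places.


Answer: Price = V(0,0) = 0.1249

Derivation:
dt = T/N = 0.166667; dx = sigma*sqrt(3*dt) = 0.091924
u = exp(dx) = 1.096281; d = 1/u = 0.912175
p_u = 0.208866, p_m = 0.666667, p_d = 0.124467
Discount per step: exp(-r*dt) = 0.990875
Stock lattice S(k, j) with j the centered position index:
  k=0: S(0,+0) = 0.9900
  k=1: S(1,-1) = 0.9031; S(1,+0) = 0.9900; S(1,+1) = 1.0853
  k=2: S(2,-2) = 0.8237; S(2,-1) = 0.9031; S(2,+0) = 0.9900; S(2,+1) = 1.0853; S(2,+2) = 1.1898
  k=3: S(3,-3) = 0.7514; S(3,-2) = 0.8237; S(3,-1) = 0.9031; S(3,+0) = 0.9900; S(3,+1) = 1.0853; S(3,+2) = 1.1898; S(3,+3) = 1.3044
Terminal payoffs V(N, j) = max(K - S_T, 0):
  V(3,-3) = 0.388604; V(3,-2) = 0.316258; V(3,-1) = 0.236947; V(3,+0) = 0.150000; V(3,+1) = 0.054681; V(3,+2) = 0.000000; V(3,+3) = 0.000000
Backward induction: V(k, j) = exp(-r*dt) * [p_u * V(k+1, j+1) + p_m * V(k+1, j) + p_d * V(k+1, j-1)]
  V(2,-2) = exp(-r*dt) * [p_u*0.236947 + p_m*0.316258 + p_d*0.388604] = 0.305881
  V(2,-1) = exp(-r*dt) * [p_u*0.150000 + p_m*0.236947 + p_d*0.316258] = 0.226572
  V(2,+0) = exp(-r*dt) * [p_u*0.054681 + p_m*0.150000 + p_d*0.236947] = 0.139627
  V(2,+1) = exp(-r*dt) * [p_u*0.000000 + p_m*0.054681 + p_d*0.150000] = 0.054621
  V(2,+2) = exp(-r*dt) * [p_u*0.000000 + p_m*0.000000 + p_d*0.054681] = 0.006744
  V(1,-1) = exp(-r*dt) * [p_u*0.139627 + p_m*0.226572 + p_d*0.305881] = 0.216292
  V(1,+0) = exp(-r*dt) * [p_u*0.054621 + p_m*0.139627 + p_d*0.226572] = 0.131483
  V(1,+1) = exp(-r*dt) * [p_u*0.006744 + p_m*0.054621 + p_d*0.139627] = 0.054698
  V(0,+0) = exp(-r*dt) * [p_u*0.054698 + p_m*0.131483 + p_d*0.216292] = 0.124852


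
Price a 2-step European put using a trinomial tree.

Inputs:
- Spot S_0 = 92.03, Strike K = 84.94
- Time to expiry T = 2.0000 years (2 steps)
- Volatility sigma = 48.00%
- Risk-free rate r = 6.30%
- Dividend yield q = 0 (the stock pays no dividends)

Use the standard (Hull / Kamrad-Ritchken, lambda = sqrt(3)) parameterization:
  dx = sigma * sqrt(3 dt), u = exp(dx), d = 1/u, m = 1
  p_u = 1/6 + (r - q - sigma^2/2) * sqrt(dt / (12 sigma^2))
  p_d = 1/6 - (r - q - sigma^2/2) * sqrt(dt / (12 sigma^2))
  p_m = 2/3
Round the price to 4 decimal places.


dt = T/N = 1.000000; dx = sigma*sqrt(3*dt) = 0.831384
u = exp(dx) = 2.296496; d = 1/u = 0.435446
p_u = 0.135273, p_m = 0.666667, p_d = 0.198060
Discount per step: exp(-r*dt) = 0.938943
Stock lattice S(k, j) with j the centered position index:
  k=0: S(0,+0) = 92.0300
  k=1: S(1,-1) = 40.0741; S(1,+0) = 92.0300; S(1,+1) = 211.3465
  k=2: S(2,-2) = 17.4501; S(2,-1) = 40.0741; S(2,+0) = 92.0300; S(2,+1) = 211.3465; S(2,+2) = 485.3564
Terminal payoffs V(N, j) = max(K - S_T, 0):
  V(2,-2) = 67.489892; V(2,-1) = 44.865901; V(2,+0) = 0.000000; V(2,+1) = 0.000000; V(2,+2) = 0.000000
Backward induction: V(k, j) = exp(-r*dt) * [p_u * V(k+1, j+1) + p_m * V(k+1, j) + p_d * V(k+1, j-1)]
  V(1,-1) = exp(-r*dt) * [p_u*0.000000 + p_m*44.865901 + p_d*67.489892] = 40.635271
  V(1,+0) = exp(-r*dt) * [p_u*0.000000 + p_m*0.000000 + p_d*44.865901] = 8.343587
  V(1,+1) = exp(-r*dt) * [p_u*0.000000 + p_m*0.000000 + p_d*0.000000] = 0.000000
  V(0,+0) = exp(-r*dt) * [p_u*0.000000 + p_m*8.343587 + p_d*40.635271] = 12.779600

Answer: Price = V(0,0) = 12.7796


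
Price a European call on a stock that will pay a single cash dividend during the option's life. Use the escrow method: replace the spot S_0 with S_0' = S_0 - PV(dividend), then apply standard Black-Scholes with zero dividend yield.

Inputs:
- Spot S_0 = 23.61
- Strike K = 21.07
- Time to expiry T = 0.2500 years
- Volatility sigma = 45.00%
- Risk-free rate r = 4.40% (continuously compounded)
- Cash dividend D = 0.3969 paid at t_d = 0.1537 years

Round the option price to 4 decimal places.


Answer: Price = 3.3830

Derivation:
PV(D) = D * exp(-r * t_d) = 0.3969 * 0.99326002 = 0.39422490
S_0' = S_0 - PV(D) = 23.6100 - 0.39422490 = 23.21577510
d1 = (ln(S_0'/K) + (r + sigma^2/2)*T) / (sigma*sqrt(T)) = 0.59241903
d2 = d1 - sigma*sqrt(T) = 0.36741903
exp(-rT) = 0.98906028
N(d1) = 0.72321499; N(d2) = 0.64334676
C = S_0' * N(d1) - K * exp(-rT) * N(d2) = 23.21577510 * 0.72321499 - 21.0700 * 0.98906028 * 0.64334676 = 3.3830


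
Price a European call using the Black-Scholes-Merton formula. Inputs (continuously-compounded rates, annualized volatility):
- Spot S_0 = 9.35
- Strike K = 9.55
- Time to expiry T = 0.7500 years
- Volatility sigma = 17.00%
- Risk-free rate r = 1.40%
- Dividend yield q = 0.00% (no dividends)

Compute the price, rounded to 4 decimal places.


d1 = (ln(S/K) + (r - q + 0.5*sigma^2) * T) / (sigma * sqrt(T)) = 0.00117296
d2 = d1 - sigma * sqrt(T) = -0.14605135
exp(-rT) = 0.98955493; exp(-qT) = 1.00000000
C = S_0 * exp(-qT) * N(d1) - K * exp(-rT) * N(d2)
N(d1) = 0.50046794; N(d2) = 0.44194042
C = 9.3500 * 1.00000000 * 0.50046794 - 9.5500 * 0.98955493 * 0.44194042 = 0.5029

Answer: Price = 0.5029


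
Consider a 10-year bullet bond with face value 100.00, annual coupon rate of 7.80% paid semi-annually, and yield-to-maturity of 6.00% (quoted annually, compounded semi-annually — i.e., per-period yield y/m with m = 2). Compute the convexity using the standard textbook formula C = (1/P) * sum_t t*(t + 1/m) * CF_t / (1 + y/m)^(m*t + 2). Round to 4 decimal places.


Answer: Convexity = 64.3512

Derivation:
Coupon per period c = face * coupon_rate / m = 3.900000
Periods per year m = 2; per-period yield y/m = 0.030000
Number of cashflows N = 20
Cashflows (t years, CF_t, discount factor 1/(1+y/m)^(m*t), PV):
  t = 0.5000: CF_t = 3.900000, DF = 0.970874, PV = 3.786408
  t = 1.0000: CF_t = 3.900000, DF = 0.942596, PV = 3.676124
  t = 1.5000: CF_t = 3.900000, DF = 0.915142, PV = 3.569052
  t = 2.0000: CF_t = 3.900000, DF = 0.888487, PV = 3.465099
  t = 2.5000: CF_t = 3.900000, DF = 0.862609, PV = 3.364174
  t = 3.0000: CF_t = 3.900000, DF = 0.837484, PV = 3.266189
  t = 3.5000: CF_t = 3.900000, DF = 0.813092, PV = 3.171057
  t = 4.0000: CF_t = 3.900000, DF = 0.789409, PV = 3.078696
  t = 4.5000: CF_t = 3.900000, DF = 0.766417, PV = 2.989025
  t = 5.0000: CF_t = 3.900000, DF = 0.744094, PV = 2.901966
  t = 5.5000: CF_t = 3.900000, DF = 0.722421, PV = 2.817443
  t = 6.0000: CF_t = 3.900000, DF = 0.701380, PV = 2.735382
  t = 6.5000: CF_t = 3.900000, DF = 0.680951, PV = 2.655710
  t = 7.0000: CF_t = 3.900000, DF = 0.661118, PV = 2.578359
  t = 7.5000: CF_t = 3.900000, DF = 0.641862, PV = 2.503262
  t = 8.0000: CF_t = 3.900000, DF = 0.623167, PV = 2.430351
  t = 8.5000: CF_t = 3.900000, DF = 0.605016, PV = 2.359564
  t = 9.0000: CF_t = 3.900000, DF = 0.587395, PV = 2.290839
  t = 9.5000: CF_t = 3.900000, DF = 0.570286, PV = 2.224116
  t = 10.0000: CF_t = 103.900000, DF = 0.553676, PV = 57.526911
Price P = sum_t PV_t = 113.389727
Convexity numerator sum_t t*(t + 1/m) * CF_t / (1+y/m)^(m*t + 2):
  t = 0.5000: term = 1.784526
  t = 1.0000: term = 5.197649
  t = 1.5000: term = 10.092523
  t = 2.0000: term = 16.330943
  t = 2.5000: term = 23.782927
  t = 3.0000: term = 32.326308
  t = 3.5000: term = 41.846354
  t = 4.0000: term = 52.235393
  t = 4.5000: term = 63.392467
  t = 5.0000: term = 75.222992
  t = 5.5000: term = 87.638437
  t = 6.0000: term = 100.556018
  t = 6.5000: term = 113.898403
  t = 7.0000: term = 127.593431
  t = 7.5000: term = 141.573848
  t = 8.0000: term = 155.777050
  t = 8.5000: term = 170.144836
  t = 9.0000: term = 184.623180
  t = 9.5000: term = 199.162007
  t = 10.0000: term = 5693.586238
Convexity = (1/P) * sum = 7296.765530 / 113.389727 = 64.351204


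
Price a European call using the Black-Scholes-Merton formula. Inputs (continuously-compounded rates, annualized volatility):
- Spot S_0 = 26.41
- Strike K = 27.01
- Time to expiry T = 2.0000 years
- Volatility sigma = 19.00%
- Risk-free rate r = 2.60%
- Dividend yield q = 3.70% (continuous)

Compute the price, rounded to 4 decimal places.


Answer: Price = 2.1596

Derivation:
d1 = (ln(S/K) + (r - q + 0.5*sigma^2) * T) / (sigma * sqrt(T)) = -0.03112923
d2 = d1 - sigma * sqrt(T) = -0.29982980
exp(-rT) = 0.94932887; exp(-qT) = 0.92867169
C = S_0 * exp(-qT) * N(d1) - K * exp(-rT) * N(d2)
N(d1) = 0.48758324; N(d2) = 0.38215349
C = 26.4100 * 0.92867169 * 0.48758324 - 27.0100 * 0.94932887 * 0.38215349 = 2.1596


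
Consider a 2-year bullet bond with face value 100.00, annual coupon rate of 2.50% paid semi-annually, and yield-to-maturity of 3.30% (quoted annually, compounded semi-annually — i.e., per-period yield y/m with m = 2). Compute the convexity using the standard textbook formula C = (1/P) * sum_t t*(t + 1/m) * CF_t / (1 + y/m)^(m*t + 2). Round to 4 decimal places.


Coupon per period c = face * coupon_rate / m = 1.250000
Periods per year m = 2; per-period yield y/m = 0.016500
Number of cashflows N = 4
Cashflows (t years, CF_t, discount factor 1/(1+y/m)^(m*t), PV):
  t = 0.5000: CF_t = 1.250000, DF = 0.983768, PV = 1.229710
  t = 1.0000: CF_t = 1.250000, DF = 0.967799, PV = 1.209749
  t = 1.5000: CF_t = 1.250000, DF = 0.952090, PV = 1.190112
  t = 2.0000: CF_t = 101.250000, DF = 0.936635, PV = 94.834312
Price P = sum_t PV_t = 98.463883
Convexity numerator sum_t t*(t + 1/m) * CF_t / (1+y/m)^(m*t + 2):
  t = 0.5000: term = 0.595056
  t = 1.0000: term = 1.756191
  t = 1.5000: term = 3.455368
  t = 2.0000: term = 458.902833
Convexity = (1/P) * sum = 464.709448 / 98.463883 = 4.719593

Answer: Convexity = 4.7196


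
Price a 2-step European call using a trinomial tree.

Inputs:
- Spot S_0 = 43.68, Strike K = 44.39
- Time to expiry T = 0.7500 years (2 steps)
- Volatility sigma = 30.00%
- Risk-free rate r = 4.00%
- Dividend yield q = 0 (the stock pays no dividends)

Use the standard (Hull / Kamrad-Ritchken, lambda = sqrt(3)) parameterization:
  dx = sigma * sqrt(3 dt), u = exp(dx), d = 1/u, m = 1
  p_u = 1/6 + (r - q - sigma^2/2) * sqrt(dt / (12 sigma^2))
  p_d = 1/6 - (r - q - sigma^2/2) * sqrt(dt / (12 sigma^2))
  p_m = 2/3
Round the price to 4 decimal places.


dt = T/N = 0.375000; dx = sigma*sqrt(3*dt) = 0.318198
u = exp(dx) = 1.374648; d = 1/u = 0.727459
p_u = 0.163720, p_m = 0.666667, p_d = 0.169613
Discount per step: exp(-r*dt) = 0.985112
Stock lattice S(k, j) with j the centered position index:
  k=0: S(0,+0) = 43.6800
  k=1: S(1,-1) = 31.7754; S(1,+0) = 43.6800; S(1,+1) = 60.0446
  k=2: S(2,-2) = 23.1153; S(2,-1) = 31.7754; S(2,+0) = 43.6800; S(2,+1) = 60.0446; S(2,+2) = 82.5403
Terminal payoffs V(N, j) = max(S_T - K, 0):
  V(2,-2) = 0.000000; V(2,-1) = 0.000000; V(2,+0) = 0.000000; V(2,+1) = 15.654646; V(2,+2) = 38.150281
Backward induction: V(k, j) = exp(-r*dt) * [p_u * V(k+1, j+1) + p_m * V(k+1, j) + p_d * V(k+1, j-1)]
  V(1,-1) = exp(-r*dt) * [p_u*0.000000 + p_m*0.000000 + p_d*0.000000] = 0.000000
  V(1,+0) = exp(-r*dt) * [p_u*15.654646 + p_m*0.000000 + p_d*0.000000] = 2.524827
  V(1,+1) = exp(-r*dt) * [p_u*38.150281 + p_m*15.654646 + p_d*0.000000] = 16.434041
  V(0,+0) = exp(-r*dt) * [p_u*16.434041 + p_m*2.524827 + p_d*0.000000] = 4.308688

Answer: Price = V(0,0) = 4.3087


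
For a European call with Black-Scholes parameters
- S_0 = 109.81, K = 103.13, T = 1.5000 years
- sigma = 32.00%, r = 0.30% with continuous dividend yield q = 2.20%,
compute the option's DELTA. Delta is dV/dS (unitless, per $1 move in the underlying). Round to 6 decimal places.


d1 = 0.2833785884; d2 = -0.1085397705
phi(d1) = 0.3832413830; exp(-qT) = 0.9675385596; exp(-rT) = 0.9955101098
N(d1) = 0.6115566800
Delta = exp(-qT) * N(d1) = 0.9675385596 * 0.6115566800 = 0.591705

Answer: Delta = 0.591705


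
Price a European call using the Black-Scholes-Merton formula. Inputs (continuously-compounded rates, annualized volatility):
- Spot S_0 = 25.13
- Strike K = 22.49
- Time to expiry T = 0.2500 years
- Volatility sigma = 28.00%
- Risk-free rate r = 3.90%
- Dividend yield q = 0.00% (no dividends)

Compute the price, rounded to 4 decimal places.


Answer: Price = 3.2138

Derivation:
d1 = (ln(S/K) + (r - q + 0.5*sigma^2) * T) / (sigma * sqrt(T)) = 0.93243990
d2 = d1 - sigma * sqrt(T) = 0.79243990
exp(-rT) = 0.99029738; exp(-qT) = 1.00000000
C = S_0 * exp(-qT) * N(d1) - K * exp(-rT) * N(d2)
N(d1) = 0.82444538; N(d2) = 0.78594789
C = 25.1300 * 1.00000000 * 0.82444538 - 22.4900 * 0.99029738 * 0.78594789 = 3.2138


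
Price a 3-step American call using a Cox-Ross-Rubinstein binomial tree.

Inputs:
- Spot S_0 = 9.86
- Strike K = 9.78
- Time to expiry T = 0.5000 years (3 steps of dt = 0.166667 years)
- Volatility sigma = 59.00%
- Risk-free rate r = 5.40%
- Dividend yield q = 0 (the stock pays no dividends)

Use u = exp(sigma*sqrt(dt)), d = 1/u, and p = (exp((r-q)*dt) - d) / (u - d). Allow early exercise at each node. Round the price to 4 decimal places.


dt = T/N = 0.166667
u = exp(sigma*sqrt(dt)) = 1.272351; d = 1/u = 0.785947
p = (exp((r-q)*dt) - d) / (u - d) = 0.458659
Discount per step: exp(-r*dt) = 0.991040
Stock lattice S(k, i) with i counting down-moves:
  k=0: S(0,0) = 9.8600
  k=1: S(1,0) = 12.5454; S(1,1) = 7.7494
  k=2: S(2,0) = 15.9621; S(2,1) = 9.8600; S(2,2) = 6.0906
  k=3: S(3,0) = 20.3094; S(3,1) = 12.5454; S(3,2) = 7.7494; S(3,3) = 4.7869
Terminal payoffs V(N, i) = max(S_T - K, 0):
  V(3,0) = 10.529437; V(3,1) = 2.765382; V(3,2) = 0.000000; V(3,3) = 0.000000
Backward induction: V(k, i) = exp(-r*dt) * [p * V(k+1, i) + (1-p) * V(k+1, i+1)]; then take max(V_cont, immediate exercise) for American.
  V(2,0) = exp(-r*dt) * [p*10.529437 + (1-p)*2.765382] = 6.269757; exercise = 6.182132; V(2,0) = max -> 6.269757
  V(2,1) = exp(-r*dt) * [p*2.765382 + (1-p)*0.000000] = 1.257005; exercise = 0.080000; V(2,1) = max -> 1.257005
  V(2,2) = exp(-r*dt) * [p*0.000000 + (1-p)*0.000000] = 0.000000; exercise = 0.000000; V(2,2) = max -> 0.000000
  V(1,0) = exp(-r*dt) * [p*6.269757 + (1-p)*1.257005] = 3.524289; exercise = 2.765382; V(1,0) = max -> 3.524289
  V(1,1) = exp(-r*dt) * [p*1.257005 + (1-p)*0.000000] = 0.571372; exercise = 0.000000; V(1,1) = max -> 0.571372
  V(0,0) = exp(-r*dt) * [p*3.524289 + (1-p)*0.571372] = 1.908501; exercise = 0.080000; V(0,0) = max -> 1.908501

Answer: Price = V(0,0) = 1.9085
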